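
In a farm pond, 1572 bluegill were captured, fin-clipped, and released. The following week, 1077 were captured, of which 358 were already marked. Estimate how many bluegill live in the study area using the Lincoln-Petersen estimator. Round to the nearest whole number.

N = (1572 × 1077) / 358 = 1693044 / 358 ≈ 4729.2 → 4729

N ≈ 4729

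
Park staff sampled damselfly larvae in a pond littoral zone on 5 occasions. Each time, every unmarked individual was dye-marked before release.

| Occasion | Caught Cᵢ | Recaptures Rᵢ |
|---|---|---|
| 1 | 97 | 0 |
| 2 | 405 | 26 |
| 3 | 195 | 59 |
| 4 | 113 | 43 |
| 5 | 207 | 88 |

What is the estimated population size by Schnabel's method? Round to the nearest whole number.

Marked at large before each occasion: Mᵢ = Σⱼ<ᵢ (Cⱼ − Rⱼ) → M1=0, M2=97, M3=476, M4=612, M5=682
Σ MᵢCᵢ = 0·97 + 97·405 + 476·195 + 612·113 + 682·207 = 0 + 39285 + 92820 + 69156 + 141174 = 342435
Σ Rᵢ = 0 + 26 + 59 + 43 + 88 = 216
N̂ = 342435 / 216 ≈ 1585.3 → 1585

N ≈ 1585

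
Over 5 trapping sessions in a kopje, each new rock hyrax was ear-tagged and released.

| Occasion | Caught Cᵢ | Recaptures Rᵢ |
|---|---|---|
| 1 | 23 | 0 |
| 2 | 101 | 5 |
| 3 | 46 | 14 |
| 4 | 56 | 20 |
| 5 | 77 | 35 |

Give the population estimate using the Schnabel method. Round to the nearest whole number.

Marked at large before each occasion: Mᵢ = Σⱼ<ᵢ (Cⱼ − Rⱼ) → M1=0, M2=23, M3=119, M4=151, M5=187
Σ MᵢCᵢ = 0·23 + 23·101 + 119·46 + 151·56 + 187·77 = 0 + 2323 + 5474 + 8456 + 14399 = 30652
Σ Rᵢ = 0 + 5 + 14 + 20 + 35 = 74
N̂ = 30652 / 74 ≈ 414.2 → 414

N ≈ 414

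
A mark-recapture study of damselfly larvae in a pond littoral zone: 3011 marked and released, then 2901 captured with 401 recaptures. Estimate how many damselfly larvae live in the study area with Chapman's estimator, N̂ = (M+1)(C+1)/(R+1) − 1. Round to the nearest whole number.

N ≈ 21,742

N̂ = (3011+1)(2901+1)/(401+1) − 1 = 3012·2902/402 − 1
= 8740824/402 − 1 ≈ 21743.3 − 1 ≈ 21742.3 → 21742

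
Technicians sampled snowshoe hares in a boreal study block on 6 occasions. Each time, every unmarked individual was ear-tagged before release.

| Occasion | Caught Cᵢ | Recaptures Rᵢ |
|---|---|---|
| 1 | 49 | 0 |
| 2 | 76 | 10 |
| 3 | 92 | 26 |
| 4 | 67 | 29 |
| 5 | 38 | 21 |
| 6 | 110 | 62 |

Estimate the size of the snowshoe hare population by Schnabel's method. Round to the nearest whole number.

N ≈ 410

Marked at large before each occasion: Mᵢ = Σⱼ<ᵢ (Cⱼ − Rⱼ) → M1=0, M2=49, M3=115, M4=181, M5=219, M6=236
Σ MᵢCᵢ = 0·49 + 49·76 + 115·92 + 181·67 + 219·38 + 236·110 = 0 + 3724 + 10580 + 12127 + 8322 + 25960 = 60713
Σ Rᵢ = 0 + 10 + 26 + 29 + 21 + 62 = 148
N̂ = 60713 / 148 ≈ 410.2 → 410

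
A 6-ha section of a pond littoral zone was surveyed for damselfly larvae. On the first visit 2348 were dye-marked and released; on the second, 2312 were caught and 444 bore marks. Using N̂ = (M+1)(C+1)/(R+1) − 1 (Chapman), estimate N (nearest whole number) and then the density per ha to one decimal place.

density ≈ 2034.8 damselfly larvae per ha

N̂ = 2349·2313/445 − 1 = 5433237/445 − 1 ≈ 12208.5 → 12209
Density = N̂ / area = 12209 / 6 ≈ 2034.83 → 2034.8 per ha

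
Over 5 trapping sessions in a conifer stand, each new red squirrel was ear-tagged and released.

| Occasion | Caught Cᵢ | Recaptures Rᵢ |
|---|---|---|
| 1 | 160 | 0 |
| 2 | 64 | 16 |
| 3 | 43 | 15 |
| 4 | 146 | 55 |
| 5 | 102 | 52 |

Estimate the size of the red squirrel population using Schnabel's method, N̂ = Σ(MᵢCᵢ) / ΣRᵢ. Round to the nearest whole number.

N ≈ 630

Marked at large before each occasion: Mᵢ = Σⱼ<ᵢ (Cⱼ − Rⱼ) → M1=0, M2=160, M3=208, M4=236, M5=327
Σ MᵢCᵢ = 0·160 + 160·64 + 208·43 + 236·146 + 327·102 = 0 + 10240 + 8944 + 34456 + 33354 = 86994
Σ Rᵢ = 0 + 16 + 15 + 55 + 52 = 138
N̂ = 86994 / 138 ≈ 630.4 → 630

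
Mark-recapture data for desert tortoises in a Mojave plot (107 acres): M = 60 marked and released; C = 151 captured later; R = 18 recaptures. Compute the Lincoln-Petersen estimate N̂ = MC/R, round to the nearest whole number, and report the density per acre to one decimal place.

density ≈ 4.7 desert tortoises per acre

N̂ = 60·151/18 = 9060/18 ≈ 503.3 → 503
Density = N̂ / area = 503 / 107 ≈ 4.70 → 4.7 per acre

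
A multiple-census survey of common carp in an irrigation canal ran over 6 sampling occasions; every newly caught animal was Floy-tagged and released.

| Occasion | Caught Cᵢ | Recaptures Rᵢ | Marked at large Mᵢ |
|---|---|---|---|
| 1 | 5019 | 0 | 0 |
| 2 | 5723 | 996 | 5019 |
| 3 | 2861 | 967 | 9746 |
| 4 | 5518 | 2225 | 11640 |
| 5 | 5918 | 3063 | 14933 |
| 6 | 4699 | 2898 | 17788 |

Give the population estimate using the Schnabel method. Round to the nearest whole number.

N ≈ 28,850

Σ MᵢCᵢ = 0·5019 + 5019·5723 + 9746·2861 + 11640·5518 + 14933·5918 + 17788·4699 = 0 + 28723737 + 27883306 + 64229520 + 88373494 + 83585812 = 292795869
Σ Rᵢ = 0 + 996 + 967 + 2225 + 3063 + 2898 = 10149
N̂ = 292795869 / 10149 ≈ 28849.7 → 28850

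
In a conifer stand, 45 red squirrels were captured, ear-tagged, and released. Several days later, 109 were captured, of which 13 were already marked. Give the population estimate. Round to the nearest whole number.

If marked individuals mix randomly, R/C ≈ M/N, giving N ≈ M·C/R.
N = (45 × 109) / 13 = 4905 / 13 ≈ 377.3 → 377

N ≈ 377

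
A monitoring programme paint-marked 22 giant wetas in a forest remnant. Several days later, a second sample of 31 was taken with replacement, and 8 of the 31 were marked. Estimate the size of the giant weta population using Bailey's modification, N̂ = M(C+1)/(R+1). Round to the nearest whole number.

N̂ = 22·(31+1)/(8+1) = 22·32/9 = 704/9 ≈ 78.2 → 78

N ≈ 78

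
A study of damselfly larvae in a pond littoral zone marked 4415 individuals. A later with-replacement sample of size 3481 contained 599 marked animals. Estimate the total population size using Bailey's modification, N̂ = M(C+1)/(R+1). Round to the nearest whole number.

N ≈ 25,622

N̂ = 4415·(3481+1)/(599+1) = 4415·3482/600 = 15373030/600 ≈ 25621.7 → 25622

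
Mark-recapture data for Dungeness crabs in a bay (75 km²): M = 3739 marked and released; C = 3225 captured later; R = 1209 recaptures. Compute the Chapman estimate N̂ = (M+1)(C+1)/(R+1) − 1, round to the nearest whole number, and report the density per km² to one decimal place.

N̂ = 3740·3226/1210 − 1 = 12065240/1210 − 1 ≈ 9970.3 → 9970
Density = N̂ / area = 9970 / 75 ≈ 132.93 → 132.9 per km²

density ≈ 132.9 Dungeness crabs per km²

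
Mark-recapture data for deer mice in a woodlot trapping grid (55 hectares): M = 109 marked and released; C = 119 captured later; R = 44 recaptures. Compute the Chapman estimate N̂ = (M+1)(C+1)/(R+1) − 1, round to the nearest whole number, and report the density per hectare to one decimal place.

density ≈ 5.3 deer mice per hectare

N̂ = 110·120/45 − 1 = 13200/45 − 1 ≈ 292.3 → 292
Density = N̂ / area = 292 / 55 ≈ 5.31 → 5.3 per hectare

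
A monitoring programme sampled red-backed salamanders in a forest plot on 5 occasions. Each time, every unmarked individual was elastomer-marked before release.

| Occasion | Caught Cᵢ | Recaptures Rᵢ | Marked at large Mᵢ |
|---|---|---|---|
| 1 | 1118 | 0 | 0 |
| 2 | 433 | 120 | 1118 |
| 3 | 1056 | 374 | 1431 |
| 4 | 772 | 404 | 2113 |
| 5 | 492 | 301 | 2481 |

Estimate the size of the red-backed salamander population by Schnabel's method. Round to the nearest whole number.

Σ MᵢCᵢ = 0·1118 + 1118·433 + 1431·1056 + 2113·772 + 2481·492 = 0 + 484094 + 1511136 + 1631236 + 1220652 = 4847118
Σ Rᵢ = 0 + 120 + 374 + 404 + 301 = 1199
N̂ = 4847118 / 1199 ≈ 4042.6 → 4043

N ≈ 4043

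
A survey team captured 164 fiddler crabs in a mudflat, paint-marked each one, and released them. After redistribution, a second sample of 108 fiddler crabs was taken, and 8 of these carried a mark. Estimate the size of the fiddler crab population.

The marked fraction in the recapture sample should equal the marked fraction in the population: 8/108 = 164/N.
N = (164 × 108) / 8 = 17712 / 8 = 2214

N = 2214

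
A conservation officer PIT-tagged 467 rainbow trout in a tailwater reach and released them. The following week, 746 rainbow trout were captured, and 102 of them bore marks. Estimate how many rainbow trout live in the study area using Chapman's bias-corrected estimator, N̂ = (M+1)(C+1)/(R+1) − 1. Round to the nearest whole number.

N ≈ 3393

N̂ = (467+1)(746+1)/(102+1) − 1 = 468·747/103 − 1
= 349596/103 − 1 ≈ 3394.1 − 1 ≈ 3393.1 → 3393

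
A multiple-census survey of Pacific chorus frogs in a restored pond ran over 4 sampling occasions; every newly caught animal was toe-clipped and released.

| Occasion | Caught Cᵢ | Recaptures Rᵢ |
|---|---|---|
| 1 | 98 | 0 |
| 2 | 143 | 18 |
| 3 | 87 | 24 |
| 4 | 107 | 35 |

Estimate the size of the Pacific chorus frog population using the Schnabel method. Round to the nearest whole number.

Marked at large before each occasion: Mᵢ = Σⱼ<ᵢ (Cⱼ − Rⱼ) → M1=0, M2=98, M3=223, M4=286
Σ MᵢCᵢ = 0·98 + 98·143 + 223·87 + 286·107 = 0 + 14014 + 19401 + 30602 = 64017
Σ Rᵢ = 0 + 18 + 24 + 35 = 77
N̂ = 64017 / 77 ≈ 831.4 → 831

N ≈ 831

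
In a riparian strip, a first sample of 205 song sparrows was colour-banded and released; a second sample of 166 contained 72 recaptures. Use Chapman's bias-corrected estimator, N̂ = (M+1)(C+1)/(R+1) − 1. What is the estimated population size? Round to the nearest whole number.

N̂ = (205+1)(166+1)/(72+1) − 1 = 206·167/73 − 1
= 34402/73 − 1 ≈ 471.3 − 1 ≈ 470.3 → 470

N ≈ 470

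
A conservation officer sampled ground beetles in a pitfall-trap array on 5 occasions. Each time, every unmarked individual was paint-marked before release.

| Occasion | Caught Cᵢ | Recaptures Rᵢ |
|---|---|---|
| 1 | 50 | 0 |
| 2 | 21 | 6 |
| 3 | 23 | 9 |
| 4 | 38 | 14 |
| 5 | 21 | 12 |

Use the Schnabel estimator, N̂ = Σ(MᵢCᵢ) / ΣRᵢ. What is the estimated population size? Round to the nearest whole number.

N ≈ 188

Marked at large before each occasion: Mᵢ = Σⱼ<ᵢ (Cⱼ − Rⱼ) → M1=0, M2=50, M3=65, M4=79, M5=103
Σ MᵢCᵢ = 0·50 + 50·21 + 65·23 + 79·38 + 103·21 = 0 + 1050 + 1495 + 3002 + 2163 = 7710
Σ Rᵢ = 0 + 6 + 9 + 14 + 12 = 41
N̂ = 7710 / 41 ≈ 188.0 → 188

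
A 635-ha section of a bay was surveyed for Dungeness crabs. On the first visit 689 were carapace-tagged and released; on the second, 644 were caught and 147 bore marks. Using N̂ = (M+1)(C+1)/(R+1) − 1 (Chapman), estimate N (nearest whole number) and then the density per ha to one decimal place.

density ≈ 4.7 Dungeness crabs per ha

N̂ = 690·645/148 − 1 = 445050/148 − 1 ≈ 3006.1 → 3006
Density = N̂ / area = 3006 / 635 ≈ 4.73 → 4.7 per ha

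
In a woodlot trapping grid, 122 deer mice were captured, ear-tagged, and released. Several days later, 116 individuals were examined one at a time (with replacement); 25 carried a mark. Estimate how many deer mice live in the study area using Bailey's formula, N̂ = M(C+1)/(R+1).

N = 549

N̂ = 122·(116+1)/(25+1) = 122·117/26 = 14274/26 = 549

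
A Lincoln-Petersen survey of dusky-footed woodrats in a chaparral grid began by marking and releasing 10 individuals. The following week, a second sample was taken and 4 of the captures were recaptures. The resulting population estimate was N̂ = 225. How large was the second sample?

C = 90

From N = M·C/R: C = N·R / M = 225·4 / 10 = 900 / 10 = 90.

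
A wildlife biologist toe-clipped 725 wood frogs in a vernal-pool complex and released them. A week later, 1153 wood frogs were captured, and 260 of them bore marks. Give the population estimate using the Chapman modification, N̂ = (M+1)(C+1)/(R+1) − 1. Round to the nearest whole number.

N̂ = (725+1)(1153+1)/(260+1) − 1 = 726·1154/261 − 1
= 837804/261 − 1 ≈ 3210.0 − 1 ≈ 3209.0 → 3209

N ≈ 3209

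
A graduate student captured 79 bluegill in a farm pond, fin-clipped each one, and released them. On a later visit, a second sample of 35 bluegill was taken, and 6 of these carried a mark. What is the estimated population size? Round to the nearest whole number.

If marked individuals mix randomly, R/C ≈ M/N, giving N ≈ M·C/R.
N = (79 × 35) / 6 = 2765 / 6 ≈ 460.8 → 461

N ≈ 461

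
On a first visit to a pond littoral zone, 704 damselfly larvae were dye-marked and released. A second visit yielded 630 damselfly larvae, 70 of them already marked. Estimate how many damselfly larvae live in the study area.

N = 6336

The marked fraction in the recapture sample should equal the marked fraction in the population: 70/630 = 704/N.
N = (704 × 630) / 70 = 443520 / 70 = 6336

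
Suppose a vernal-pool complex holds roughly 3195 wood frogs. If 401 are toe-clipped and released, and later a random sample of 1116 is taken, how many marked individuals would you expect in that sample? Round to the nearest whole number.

expected recaptures ≈ 140

Expected recaptures E[R] = M·C / N.
E[R] = 401 × 1116 / 3195 = 447516 / 3195 ≈ 140.1 → 140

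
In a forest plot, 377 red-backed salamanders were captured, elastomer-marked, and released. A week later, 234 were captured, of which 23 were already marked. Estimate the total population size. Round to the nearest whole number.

The marked fraction in the recapture sample should equal the marked fraction in the population: 23/234 = 377/N.
N = (377 × 234) / 23 = 88218 / 23 ≈ 3835.6 → 3836

N ≈ 3836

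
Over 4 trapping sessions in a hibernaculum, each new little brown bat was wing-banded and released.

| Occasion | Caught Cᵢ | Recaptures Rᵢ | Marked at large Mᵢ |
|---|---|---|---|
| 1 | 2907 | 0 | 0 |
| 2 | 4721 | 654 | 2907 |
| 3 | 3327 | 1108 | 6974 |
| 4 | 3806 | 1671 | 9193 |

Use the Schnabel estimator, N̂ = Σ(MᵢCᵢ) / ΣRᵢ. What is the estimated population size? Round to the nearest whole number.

Σ MᵢCᵢ = 0·2907 + 2907·4721 + 6974·3327 + 9193·3806 = 0 + 13723947 + 23202498 + 34988558 = 71915003
Σ Rᵢ = 0 + 654 + 1108 + 1671 = 3433
N̂ = 71915003 / 3433 ≈ 20948.2 → 20948

N ≈ 20,948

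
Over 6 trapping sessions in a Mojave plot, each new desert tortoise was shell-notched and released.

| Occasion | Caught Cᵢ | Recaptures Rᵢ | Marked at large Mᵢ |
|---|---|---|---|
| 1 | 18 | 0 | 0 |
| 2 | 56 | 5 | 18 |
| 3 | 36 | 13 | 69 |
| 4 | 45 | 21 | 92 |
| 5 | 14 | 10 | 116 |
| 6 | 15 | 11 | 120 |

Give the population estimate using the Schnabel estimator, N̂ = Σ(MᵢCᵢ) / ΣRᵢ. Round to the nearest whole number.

N ≈ 184

Σ MᵢCᵢ = 0·18 + 18·56 + 69·36 + 92·45 + 116·14 + 120·15 = 0 + 1008 + 2484 + 4140 + 1624 + 1800 = 11056
Σ Rᵢ = 0 + 5 + 13 + 21 + 10 + 11 = 60
N̂ = 11056 / 60 ≈ 184.3 → 184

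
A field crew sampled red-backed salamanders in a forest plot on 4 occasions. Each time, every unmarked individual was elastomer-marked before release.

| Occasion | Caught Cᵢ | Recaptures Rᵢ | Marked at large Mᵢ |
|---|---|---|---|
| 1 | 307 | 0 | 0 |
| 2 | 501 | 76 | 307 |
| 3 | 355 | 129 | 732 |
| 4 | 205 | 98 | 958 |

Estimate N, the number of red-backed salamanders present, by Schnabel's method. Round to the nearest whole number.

Σ MᵢCᵢ = 0·307 + 307·501 + 732·355 + 958·205 = 0 + 153807 + 259860 + 196390 = 610057
Σ Rᵢ = 0 + 76 + 129 + 98 = 303
N̂ = 610057 / 303 ≈ 2013.4 → 2013

N ≈ 2013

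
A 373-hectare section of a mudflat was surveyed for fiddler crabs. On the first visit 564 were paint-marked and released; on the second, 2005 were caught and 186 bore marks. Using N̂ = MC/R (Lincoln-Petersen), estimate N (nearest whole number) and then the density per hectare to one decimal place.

density ≈ 16.3 fiddler crabs per hectare

N̂ = 564·2005/186 = 1130820/186 ≈ 6079.7 → 6080
Density = N̂ / area = 6080 / 373 ≈ 16.30 → 16.3 per hectare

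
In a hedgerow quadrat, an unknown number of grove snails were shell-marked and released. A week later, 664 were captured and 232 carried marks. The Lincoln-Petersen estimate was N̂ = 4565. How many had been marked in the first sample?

From N = M·C/R: M = N·R / C = 4565·232 / 664 = 1059080 / 664 = 1595.

M = 1595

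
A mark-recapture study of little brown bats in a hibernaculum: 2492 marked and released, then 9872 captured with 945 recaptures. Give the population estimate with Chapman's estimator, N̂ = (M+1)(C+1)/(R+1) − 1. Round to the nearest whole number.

N̂ = (2492+1)(9872+1)/(945+1) − 1 = 2493·9873/946 − 1
= 24613389/946 − 1 ≈ 26018.4 − 1 ≈ 26017.4 → 26017

N ≈ 26,017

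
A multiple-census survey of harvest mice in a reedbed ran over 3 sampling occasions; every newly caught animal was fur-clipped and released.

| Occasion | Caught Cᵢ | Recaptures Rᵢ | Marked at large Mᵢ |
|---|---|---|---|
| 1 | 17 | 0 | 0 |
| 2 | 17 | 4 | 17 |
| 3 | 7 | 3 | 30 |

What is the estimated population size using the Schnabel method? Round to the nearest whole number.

Σ MᵢCᵢ = 0·17 + 17·17 + 30·7 = 0 + 289 + 210 = 499
Σ Rᵢ = 0 + 4 + 3 = 7
N̂ = 499 / 7 ≈ 71.3 → 71

N ≈ 71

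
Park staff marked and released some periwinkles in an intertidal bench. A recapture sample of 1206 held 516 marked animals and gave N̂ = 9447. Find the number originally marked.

From N = M·C/R: M = N·R / C = 9447·516 / 1206 = 4874652 / 1206 = 4042.

M = 4042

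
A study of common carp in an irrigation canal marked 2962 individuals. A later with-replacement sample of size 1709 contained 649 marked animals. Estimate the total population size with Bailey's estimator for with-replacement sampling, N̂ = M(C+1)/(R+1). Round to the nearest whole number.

N ≈ 7792

N̂ = 2962·(1709+1)/(649+1) = 2962·1710/650 = 5065020/650 ≈ 7792.3 → 7792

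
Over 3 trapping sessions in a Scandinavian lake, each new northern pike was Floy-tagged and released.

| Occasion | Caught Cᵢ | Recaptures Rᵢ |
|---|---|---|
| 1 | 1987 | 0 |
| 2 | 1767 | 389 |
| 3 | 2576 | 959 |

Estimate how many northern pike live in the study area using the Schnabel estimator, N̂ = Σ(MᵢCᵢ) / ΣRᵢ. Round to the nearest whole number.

Marked at large before each occasion: Mᵢ = Σⱼ<ᵢ (Cⱼ − Rⱼ) → M1=0, M2=1987, M3=3365
Σ MᵢCᵢ = 0·1987 + 1987·1767 + 3365·2576 = 0 + 3511029 + 8668240 = 12179269
Σ Rᵢ = 0 + 389 + 959 = 1348
N̂ = 12179269 / 1348 ≈ 9035.1 → 9035

N ≈ 9035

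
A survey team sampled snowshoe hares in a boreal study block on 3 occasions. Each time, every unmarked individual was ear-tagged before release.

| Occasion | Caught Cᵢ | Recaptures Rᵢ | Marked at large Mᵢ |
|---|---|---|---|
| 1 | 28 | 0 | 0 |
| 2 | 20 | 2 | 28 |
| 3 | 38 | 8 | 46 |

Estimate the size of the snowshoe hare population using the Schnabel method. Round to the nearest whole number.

N ≈ 231

Σ MᵢCᵢ = 0·28 + 28·20 + 46·38 = 0 + 560 + 1748 = 2308
Σ Rᵢ = 0 + 2 + 8 = 10
N̂ = 2308 / 10 ≈ 230.8 → 231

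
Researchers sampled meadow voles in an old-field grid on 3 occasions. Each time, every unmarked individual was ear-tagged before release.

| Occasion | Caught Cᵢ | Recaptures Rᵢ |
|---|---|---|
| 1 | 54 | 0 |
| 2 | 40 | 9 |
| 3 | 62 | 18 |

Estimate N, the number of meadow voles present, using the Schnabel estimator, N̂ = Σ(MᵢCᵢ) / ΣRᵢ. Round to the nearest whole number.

Marked at large before each occasion: Mᵢ = Σⱼ<ᵢ (Cⱼ − Rⱼ) → M1=0, M2=54, M3=85
Σ MᵢCᵢ = 0·54 + 54·40 + 85·62 = 0 + 2160 + 5270 = 7430
Σ Rᵢ = 0 + 9 + 18 = 27
N̂ = 7430 / 27 ≈ 275.2 → 275

N ≈ 275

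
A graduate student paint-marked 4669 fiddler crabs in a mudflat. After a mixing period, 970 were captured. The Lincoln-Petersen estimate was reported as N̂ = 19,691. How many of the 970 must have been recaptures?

R = 230

From N = M·C/R: R = M·C / N = 4669·970 / 19691 = 4528930 / 19691 = 230.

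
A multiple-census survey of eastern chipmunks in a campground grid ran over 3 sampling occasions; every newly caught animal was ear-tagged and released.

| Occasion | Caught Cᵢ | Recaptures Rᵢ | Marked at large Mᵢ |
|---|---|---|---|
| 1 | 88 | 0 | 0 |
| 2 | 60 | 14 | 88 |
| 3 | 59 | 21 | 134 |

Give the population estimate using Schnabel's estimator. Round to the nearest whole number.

Σ MᵢCᵢ = 0·88 + 88·60 + 134·59 = 0 + 5280 + 7906 = 13186
Σ Rᵢ = 0 + 14 + 21 = 35
N̂ = 13186 / 35 ≈ 376.7 → 377

N ≈ 377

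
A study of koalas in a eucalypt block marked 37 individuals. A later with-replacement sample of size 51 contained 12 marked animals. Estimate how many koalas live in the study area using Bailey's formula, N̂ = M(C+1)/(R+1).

N = 148

N̂ = 37·(51+1)/(12+1) = 37·52/13 = 1924/13 = 148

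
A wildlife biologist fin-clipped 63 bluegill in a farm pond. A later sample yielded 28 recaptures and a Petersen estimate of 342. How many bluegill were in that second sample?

C = 152

From N = M·C/R: C = N·R / M = 342·28 / 63 = 9576 / 63 = 152.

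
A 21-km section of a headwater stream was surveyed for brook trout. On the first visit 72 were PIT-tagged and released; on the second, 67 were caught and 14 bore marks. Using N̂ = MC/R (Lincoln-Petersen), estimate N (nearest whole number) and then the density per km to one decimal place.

density ≈ 16.4 brook trout per km

N̂ = 72·67/14 = 4824/14 ≈ 344.6 → 345
Density = N̂ / area = 345 / 21 ≈ 16.43 → 16.4 per km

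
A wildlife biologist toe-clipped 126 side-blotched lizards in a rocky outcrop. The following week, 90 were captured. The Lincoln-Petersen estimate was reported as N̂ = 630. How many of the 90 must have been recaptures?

From N = M·C/R: R = M·C / N = 126·90 / 630 = 11340 / 630 = 18.

R = 18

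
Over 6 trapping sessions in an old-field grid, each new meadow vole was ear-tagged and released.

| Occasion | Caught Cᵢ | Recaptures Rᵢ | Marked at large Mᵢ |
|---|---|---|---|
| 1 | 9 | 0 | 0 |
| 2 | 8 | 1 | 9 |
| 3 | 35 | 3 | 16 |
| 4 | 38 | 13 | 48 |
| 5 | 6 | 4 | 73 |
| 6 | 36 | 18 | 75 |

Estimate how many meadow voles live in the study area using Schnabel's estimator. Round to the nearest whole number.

N ≈ 143

Σ MᵢCᵢ = 0·9 + 9·8 + 16·35 + 48·38 + 73·6 + 75·36 = 0 + 72 + 560 + 1824 + 438 + 2700 = 5594
Σ Rᵢ = 0 + 1 + 3 + 13 + 4 + 18 = 39
N̂ = 5594 / 39 ≈ 143.4 → 143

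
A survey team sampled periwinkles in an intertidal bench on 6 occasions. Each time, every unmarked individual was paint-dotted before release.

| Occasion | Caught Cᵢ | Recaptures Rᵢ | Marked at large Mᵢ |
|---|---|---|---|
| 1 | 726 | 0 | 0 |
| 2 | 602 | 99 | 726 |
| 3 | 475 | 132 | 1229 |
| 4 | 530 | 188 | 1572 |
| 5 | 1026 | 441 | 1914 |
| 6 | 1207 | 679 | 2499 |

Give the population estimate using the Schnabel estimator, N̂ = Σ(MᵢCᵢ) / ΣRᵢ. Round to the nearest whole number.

N ≈ 4441

Σ MᵢCᵢ = 0·726 + 726·602 + 1229·475 + 1572·530 + 1914·1026 + 2499·1207 = 0 + 437052 + 583775 + 833160 + 1963764 + 3016293 = 6834044
Σ Rᵢ = 0 + 99 + 132 + 188 + 441 + 679 = 1539
N̂ = 6834044 / 1539 ≈ 4440.6 → 4441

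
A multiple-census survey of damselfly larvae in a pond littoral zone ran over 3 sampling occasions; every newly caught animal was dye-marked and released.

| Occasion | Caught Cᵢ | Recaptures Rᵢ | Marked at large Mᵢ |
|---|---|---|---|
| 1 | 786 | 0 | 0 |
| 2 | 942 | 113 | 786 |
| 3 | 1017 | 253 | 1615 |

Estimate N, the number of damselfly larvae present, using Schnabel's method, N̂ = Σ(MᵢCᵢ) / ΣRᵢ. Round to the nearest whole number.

Σ MᵢCᵢ = 0·786 + 786·942 + 1615·1017 = 0 + 740412 + 1642455 = 2382867
Σ Rᵢ = 0 + 113 + 253 = 366
N̂ = 2382867 / 366 ≈ 6510.6 → 6511

N ≈ 6511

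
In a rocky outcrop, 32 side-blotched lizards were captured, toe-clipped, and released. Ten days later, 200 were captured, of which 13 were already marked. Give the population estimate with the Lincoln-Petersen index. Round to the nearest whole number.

N ≈ 492

The marked fraction in the recapture sample should equal the marked fraction in the population: 13/200 = 32/N.
N = (32 × 200) / 13 = 6400 / 13 ≈ 492.3 → 492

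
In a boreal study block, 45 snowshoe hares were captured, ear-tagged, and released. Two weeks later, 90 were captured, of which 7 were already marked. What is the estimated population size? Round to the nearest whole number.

N ≈ 579

The marked fraction in the recapture sample should equal the marked fraction in the population: 7/90 = 45/N.
N = (45 × 90) / 7 = 4050 / 7 ≈ 578.6 → 579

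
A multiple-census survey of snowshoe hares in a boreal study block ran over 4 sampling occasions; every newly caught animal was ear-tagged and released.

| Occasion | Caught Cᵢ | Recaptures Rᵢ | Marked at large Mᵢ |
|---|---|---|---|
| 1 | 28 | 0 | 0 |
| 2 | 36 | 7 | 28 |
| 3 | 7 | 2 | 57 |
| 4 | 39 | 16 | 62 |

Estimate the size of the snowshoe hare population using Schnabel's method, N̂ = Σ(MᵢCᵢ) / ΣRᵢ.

N = 153

Σ MᵢCᵢ = 0·28 + 28·36 + 57·7 + 62·39 = 0 + 1008 + 399 + 2418 = 3825
Σ Rᵢ = 0 + 7 + 2 + 16 = 25
N̂ = 3825 / 25 = 153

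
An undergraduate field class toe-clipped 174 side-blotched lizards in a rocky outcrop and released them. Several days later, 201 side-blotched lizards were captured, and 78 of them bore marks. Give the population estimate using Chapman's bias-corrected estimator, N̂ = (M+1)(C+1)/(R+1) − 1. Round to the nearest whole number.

N̂ = (174+1)(201+1)/(78+1) − 1 = 175·202/79 − 1
= 35350/79 − 1 ≈ 447.47 − 1 ≈ 446.47 → 446

N ≈ 446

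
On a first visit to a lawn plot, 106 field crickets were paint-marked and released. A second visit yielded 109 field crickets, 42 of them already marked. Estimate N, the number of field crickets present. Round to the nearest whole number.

N = (106 × 109) / 42 = 11554 / 42 ≈ 275.1 → 275

N ≈ 275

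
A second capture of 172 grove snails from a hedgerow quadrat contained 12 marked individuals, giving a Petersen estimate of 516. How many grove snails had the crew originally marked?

M = 36

From N = M·C/R: M = N·R / C = 516·12 / 172 = 6192 / 172 = 36.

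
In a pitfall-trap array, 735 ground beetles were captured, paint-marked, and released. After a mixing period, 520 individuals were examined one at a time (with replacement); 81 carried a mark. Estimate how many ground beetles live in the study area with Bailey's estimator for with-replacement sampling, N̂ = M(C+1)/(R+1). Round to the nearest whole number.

N̂ = 735·(520+1)/(81+1) = 735·521/82 = 382935/82 ≈ 4669.9 → 4670

N ≈ 4670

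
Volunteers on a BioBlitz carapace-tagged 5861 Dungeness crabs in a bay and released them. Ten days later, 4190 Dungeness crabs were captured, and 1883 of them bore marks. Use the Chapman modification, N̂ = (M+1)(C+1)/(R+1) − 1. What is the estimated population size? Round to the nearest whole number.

N̂ = (5861+1)(4190+1)/(1883+1) − 1 = 5862·4191/1884 − 1
= 24567642/1884 − 1 ≈ 13040.1 − 1 ≈ 13039.1 → 13039

N ≈ 13,039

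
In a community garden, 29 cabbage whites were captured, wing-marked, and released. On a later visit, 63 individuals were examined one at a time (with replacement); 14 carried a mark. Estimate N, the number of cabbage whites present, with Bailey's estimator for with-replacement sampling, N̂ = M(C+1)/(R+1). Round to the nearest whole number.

N̂ = 29·(63+1)/(14+1) = 29·64/15 = 1856/15 ≈ 123.7 → 124

N ≈ 124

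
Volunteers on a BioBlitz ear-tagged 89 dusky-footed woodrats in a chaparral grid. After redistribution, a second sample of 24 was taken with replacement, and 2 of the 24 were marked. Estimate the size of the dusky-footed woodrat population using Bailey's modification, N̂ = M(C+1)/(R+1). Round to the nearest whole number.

N ≈ 742

N̂ = 89·(24+1)/(2+1) = 89·25/3 = 2225/3 ≈ 741.7 → 742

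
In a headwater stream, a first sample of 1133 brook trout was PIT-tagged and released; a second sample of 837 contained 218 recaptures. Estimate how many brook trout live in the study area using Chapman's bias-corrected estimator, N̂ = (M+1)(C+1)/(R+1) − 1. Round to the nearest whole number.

N ≈ 4338

N̂ = (1133+1)(837+1)/(218+1) − 1 = 1134·838/219 − 1
= 950292/219 − 1 ≈ 4339.2 − 1 ≈ 4338.2 → 4338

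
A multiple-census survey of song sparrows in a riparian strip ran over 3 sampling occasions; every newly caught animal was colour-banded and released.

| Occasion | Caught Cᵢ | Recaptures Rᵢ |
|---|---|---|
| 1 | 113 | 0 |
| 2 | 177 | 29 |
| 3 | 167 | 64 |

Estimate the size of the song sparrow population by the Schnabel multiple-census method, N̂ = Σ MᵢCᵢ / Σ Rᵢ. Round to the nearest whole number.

Marked at large before each occasion: Mᵢ = Σⱼ<ᵢ (Cⱼ − Rⱼ) → M1=0, M2=113, M3=261
Σ MᵢCᵢ = 0·113 + 113·177 + 261·167 = 0 + 20001 + 43587 = 63588
Σ Rᵢ = 0 + 29 + 64 = 93
N̂ = 63588 / 93 ≈ 683.7 → 684

N ≈ 684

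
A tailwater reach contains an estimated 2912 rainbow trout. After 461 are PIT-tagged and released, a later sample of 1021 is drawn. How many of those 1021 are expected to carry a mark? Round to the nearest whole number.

expected recaptures ≈ 162

The marked fraction of the population is 461/2912, so in a sample of 1021 expect C·(M/N) marked.
E[R] = 461 × 1021 / 2912 = 470681 / 2912 ≈ 161.6 → 162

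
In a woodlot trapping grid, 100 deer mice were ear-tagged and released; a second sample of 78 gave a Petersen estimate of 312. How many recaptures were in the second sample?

From N = M·C/R: R = M·C / N = 100·78 / 312 = 7800 / 312 = 25.

R = 25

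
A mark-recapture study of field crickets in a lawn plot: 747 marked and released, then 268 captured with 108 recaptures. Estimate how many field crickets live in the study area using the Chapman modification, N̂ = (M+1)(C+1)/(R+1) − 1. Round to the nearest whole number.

N ≈ 1845

N̂ = (747+1)(268+1)/(108+1) − 1 = 748·269/109 − 1
= 201212/109 − 1 ≈ 1846.0 − 1 ≈ 1845.0 → 1845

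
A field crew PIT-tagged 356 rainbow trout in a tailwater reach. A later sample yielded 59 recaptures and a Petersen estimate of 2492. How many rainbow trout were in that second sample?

From N = M·C/R: C = N·R / M = 2492·59 / 356 = 147028 / 356 = 413.

C = 413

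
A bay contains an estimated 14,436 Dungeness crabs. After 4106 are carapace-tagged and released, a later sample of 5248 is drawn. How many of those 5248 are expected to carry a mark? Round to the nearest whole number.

expected recaptures ≈ 1493

The marked fraction of the population is 4106/14436, so in a sample of 5248 expect C·(M/N) marked.
E[R] = 4106 × 5248 / 14436 = 21548288 / 14436 ≈ 1492.7 → 1493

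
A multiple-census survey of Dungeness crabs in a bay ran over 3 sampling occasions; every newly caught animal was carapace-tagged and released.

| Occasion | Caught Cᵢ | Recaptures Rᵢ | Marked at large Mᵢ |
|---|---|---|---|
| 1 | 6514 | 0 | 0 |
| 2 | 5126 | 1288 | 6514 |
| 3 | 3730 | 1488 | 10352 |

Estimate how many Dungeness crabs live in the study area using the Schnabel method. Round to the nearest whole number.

Σ MᵢCᵢ = 0·6514 + 6514·5126 + 10352·3730 = 0 + 33390764 + 38612960 = 72003724
Σ Rᵢ = 0 + 1288 + 1488 = 2776
N̂ = 72003724 / 2776 ≈ 25937.9 → 25938

N ≈ 25,938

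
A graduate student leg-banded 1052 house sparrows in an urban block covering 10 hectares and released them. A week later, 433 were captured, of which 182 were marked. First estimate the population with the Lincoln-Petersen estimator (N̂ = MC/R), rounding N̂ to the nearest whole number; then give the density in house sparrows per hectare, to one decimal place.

density ≈ 250.3 house sparrows per hectare

N̂ = 1052·433/182 = 455516/182 ≈ 2502.8 → 2503
Density = N̂ / area = 2503 / 10 ≈ 250.30 → 250.3 per hectare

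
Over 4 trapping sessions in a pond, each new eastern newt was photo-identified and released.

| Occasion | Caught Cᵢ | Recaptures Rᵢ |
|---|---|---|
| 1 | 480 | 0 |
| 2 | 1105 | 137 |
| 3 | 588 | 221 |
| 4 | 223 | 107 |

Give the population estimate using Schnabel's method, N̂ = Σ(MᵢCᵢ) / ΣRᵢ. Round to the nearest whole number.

Marked at large before each occasion: Mᵢ = Σⱼ<ᵢ (Cⱼ − Rⱼ) → M1=0, M2=480, M3=1448, M4=1815
Σ MᵢCᵢ = 0·480 + 480·1105 + 1448·588 + 1815·223 = 0 + 530400 + 851424 + 404745 = 1786569
Σ Rᵢ = 0 + 137 + 221 + 107 = 465
N̂ = 1786569 / 465 ≈ 3842.1 → 3842

N ≈ 3842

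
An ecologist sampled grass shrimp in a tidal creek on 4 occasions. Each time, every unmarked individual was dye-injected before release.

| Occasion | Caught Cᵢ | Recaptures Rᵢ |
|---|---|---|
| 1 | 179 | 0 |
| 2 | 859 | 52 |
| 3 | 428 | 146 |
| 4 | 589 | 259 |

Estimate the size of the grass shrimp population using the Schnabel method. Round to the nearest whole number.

Marked at large before each occasion: Mᵢ = Σⱼ<ᵢ (Cⱼ − Rⱼ) → M1=0, M2=179, M3=986, M4=1268
Σ MᵢCᵢ = 0·179 + 179·859 + 986·428 + 1268·589 = 0 + 153761 + 422008 + 746852 = 1322621
Σ Rᵢ = 0 + 52 + 146 + 259 = 457
N̂ = 1322621 / 457 ≈ 2894.1 → 2894

N ≈ 2894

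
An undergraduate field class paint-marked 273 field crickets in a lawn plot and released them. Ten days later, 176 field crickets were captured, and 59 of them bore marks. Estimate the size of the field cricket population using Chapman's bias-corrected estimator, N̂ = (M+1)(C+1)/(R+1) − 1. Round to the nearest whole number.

N̂ = (273+1)(176+1)/(59+1) − 1 = 274·177/60 − 1
= 48498/60 − 1 ≈ 808.3 − 1 ≈ 807.3 → 807

N ≈ 807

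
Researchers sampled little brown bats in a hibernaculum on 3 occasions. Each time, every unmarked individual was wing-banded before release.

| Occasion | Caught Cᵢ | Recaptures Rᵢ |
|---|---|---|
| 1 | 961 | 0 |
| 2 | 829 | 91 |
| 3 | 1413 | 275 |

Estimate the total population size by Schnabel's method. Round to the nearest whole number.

Marked at large before each occasion: Mᵢ = Σⱼ<ᵢ (Cⱼ − Rⱼ) → M1=0, M2=961, M3=1699
Σ MᵢCᵢ = 0·961 + 961·829 + 1699·1413 = 0 + 796669 + 2400687 = 3197356
Σ Rᵢ = 0 + 91 + 275 = 366
N̂ = 3197356 / 366 ≈ 8735.9 → 8736

N ≈ 8736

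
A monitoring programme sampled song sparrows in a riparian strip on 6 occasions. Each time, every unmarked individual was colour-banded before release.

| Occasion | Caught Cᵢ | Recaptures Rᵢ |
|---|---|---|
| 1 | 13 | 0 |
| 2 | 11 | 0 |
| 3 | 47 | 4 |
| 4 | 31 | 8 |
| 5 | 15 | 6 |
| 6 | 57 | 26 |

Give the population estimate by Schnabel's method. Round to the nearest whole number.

N ≈ 235

Marked at large before each occasion: Mᵢ = Σⱼ<ᵢ (Cⱼ − Rⱼ) → M1=0, M2=13, M3=24, M4=67, M5=90, M6=99
Σ MᵢCᵢ = 0·13 + 13·11 + 24·47 + 67·31 + 90·15 + 99·57 = 0 + 143 + 1128 + 2077 + 1350 + 5643 = 10341
Σ Rᵢ = 0 + 0 + 4 + 8 + 6 + 26 = 44
N̂ = 10341 / 44 ≈ 235.0 → 235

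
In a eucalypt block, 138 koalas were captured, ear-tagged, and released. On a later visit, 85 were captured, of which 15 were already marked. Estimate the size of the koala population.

N = 782

Lincoln-Petersen assumes M/N = R/C, so N = M·C / R.
N = (138 × 85) / 15 = 11730 / 15 = 782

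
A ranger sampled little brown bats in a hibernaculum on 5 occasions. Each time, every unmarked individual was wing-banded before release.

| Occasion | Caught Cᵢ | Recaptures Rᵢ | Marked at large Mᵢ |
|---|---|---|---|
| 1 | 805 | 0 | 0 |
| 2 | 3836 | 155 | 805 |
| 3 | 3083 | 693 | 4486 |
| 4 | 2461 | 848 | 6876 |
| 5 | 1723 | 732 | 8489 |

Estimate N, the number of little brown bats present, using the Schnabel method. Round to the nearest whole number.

N ≈ 19,962

Σ MᵢCᵢ = 0·805 + 805·3836 + 4486·3083 + 6876·2461 + 8489·1723 = 0 + 3087980 + 13830338 + 16921836 + 14626547 = 48466701
Σ Rᵢ = 0 + 155 + 693 + 848 + 732 = 2428
N̂ = 48466701 / 2428 ≈ 19961.6 → 19962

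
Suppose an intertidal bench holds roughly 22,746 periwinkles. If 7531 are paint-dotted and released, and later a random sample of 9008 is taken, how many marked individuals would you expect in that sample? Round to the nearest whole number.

expected recaptures ≈ 2982

Expected recaptures E[R] = M·C / N.
E[R] = 7531 × 9008 / 22746 = 67839248 / 22746 ≈ 2982.47 → 2982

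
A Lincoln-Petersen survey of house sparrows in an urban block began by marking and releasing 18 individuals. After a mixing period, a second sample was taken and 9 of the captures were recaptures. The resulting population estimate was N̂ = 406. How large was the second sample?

C = 203

From N = M·C/R: C = N·R / M = 406·9 / 18 = 3654 / 18 = 203.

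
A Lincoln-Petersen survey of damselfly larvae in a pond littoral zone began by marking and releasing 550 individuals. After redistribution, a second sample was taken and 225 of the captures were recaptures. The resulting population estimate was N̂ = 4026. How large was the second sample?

From N = M·C/R: C = N·R / M = 4026·225 / 550 = 905850 / 550 = 1647.

C = 1647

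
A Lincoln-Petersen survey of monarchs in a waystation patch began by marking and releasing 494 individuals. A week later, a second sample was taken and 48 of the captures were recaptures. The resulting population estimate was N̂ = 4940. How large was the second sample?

From N = M·C/R: C = N·R / M = 4940·48 / 494 = 237120 / 494 = 480.

C = 480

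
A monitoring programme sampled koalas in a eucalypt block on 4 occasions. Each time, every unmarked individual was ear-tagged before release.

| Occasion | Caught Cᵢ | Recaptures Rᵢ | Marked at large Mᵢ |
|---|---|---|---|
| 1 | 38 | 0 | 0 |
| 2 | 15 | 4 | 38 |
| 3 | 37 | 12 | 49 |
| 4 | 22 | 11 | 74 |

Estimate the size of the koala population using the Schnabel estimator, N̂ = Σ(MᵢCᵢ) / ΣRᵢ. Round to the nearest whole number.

Σ MᵢCᵢ = 0·38 + 38·15 + 49·37 + 74·22 = 0 + 570 + 1813 + 1628 = 4011
Σ Rᵢ = 0 + 4 + 12 + 11 = 27
N̂ = 4011 / 27 ≈ 148.6 → 149

N ≈ 149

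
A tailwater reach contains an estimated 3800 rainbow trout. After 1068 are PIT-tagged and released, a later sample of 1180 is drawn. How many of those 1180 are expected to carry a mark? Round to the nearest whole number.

expected recaptures ≈ 332

The marked fraction of the population is 1068/3800, so in a sample of 1180 expect C·(M/N) marked.
E[R] = 1068 × 1180 / 3800 = 1260240 / 3800 ≈ 331.6 → 332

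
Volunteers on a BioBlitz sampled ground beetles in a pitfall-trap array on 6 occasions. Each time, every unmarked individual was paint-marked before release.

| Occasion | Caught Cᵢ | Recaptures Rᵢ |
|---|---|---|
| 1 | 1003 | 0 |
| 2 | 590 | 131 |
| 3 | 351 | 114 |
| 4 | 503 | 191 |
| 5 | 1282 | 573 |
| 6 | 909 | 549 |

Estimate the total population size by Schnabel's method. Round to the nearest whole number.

N ≈ 4499

Marked at large before each occasion: Mᵢ = Σⱼ<ᵢ (Cⱼ − Rⱼ) → M1=0, M2=1003, M3=1462, M4=1699, M5=2011, M6=2720
Σ MᵢCᵢ = 0·1003 + 1003·590 + 1462·351 + 1699·503 + 2011·1282 + 2720·909 = 0 + 591770 + 513162 + 854597 + 2578102 + 2472480 = 7010111
Σ Rᵢ = 0 + 131 + 114 + 191 + 573 + 549 = 1558
N̂ = 7010111 / 1558 ≈ 4499.4 → 4499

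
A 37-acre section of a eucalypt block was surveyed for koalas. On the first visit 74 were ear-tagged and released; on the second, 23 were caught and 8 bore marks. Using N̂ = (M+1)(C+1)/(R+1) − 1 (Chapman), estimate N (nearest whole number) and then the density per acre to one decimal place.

density ≈ 5.4 koalas per acre

N̂ = 75·24/9 − 1 = 1800/9 − 1 = 199
Density = N̂ / area = 199 / 37 ≈ 5.38 → 5.4 per acre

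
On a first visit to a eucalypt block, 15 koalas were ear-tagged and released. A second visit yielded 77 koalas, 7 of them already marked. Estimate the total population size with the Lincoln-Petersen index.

The marked fraction in the recapture sample should equal the marked fraction in the population: 7/77 = 15/N.
N = (15 × 77) / 7 = 1155 / 7 = 165

N = 165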